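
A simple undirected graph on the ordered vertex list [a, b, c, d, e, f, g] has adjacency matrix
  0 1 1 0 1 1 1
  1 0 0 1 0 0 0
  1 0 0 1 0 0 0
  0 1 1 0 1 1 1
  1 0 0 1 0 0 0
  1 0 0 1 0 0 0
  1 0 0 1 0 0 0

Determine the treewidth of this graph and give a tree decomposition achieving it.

Each bag holds 3 vertices, so the decomposition has width 2, which upper-bounds the treewidth. The edges d–f–a–c–d form a cycle, so G is not a tree and its treewidth is at least 2. Hence tw(G) = 2 exactly.

Treewidth 2.
One optimal decomposition is:
Bags: B1 = {a, d, f}  B2 = {a, c, d}  B3 = {a, d, g}  B4 = {a, d, e}  B5 = {a, b, d}
Tree: B1–B2, B2–B3, B3–B4, B4–B5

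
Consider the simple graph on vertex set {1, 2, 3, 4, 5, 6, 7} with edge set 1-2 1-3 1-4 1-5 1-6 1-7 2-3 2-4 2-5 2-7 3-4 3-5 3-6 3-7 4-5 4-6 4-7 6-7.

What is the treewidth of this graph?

4

A width-4 tree decomposition is:
Bags: B1 = {1, 2, 3, 4, 7}  B2 = {1, 3, 4, 6, 7}  B3 = {1, 2, 3, 4, 5}
Tree: B1–B2, B1–B3
Every bag has size at most 5, so the width is 5 − 1 = 4 and tw(G) ≤ 4. For the lower bound, the 5 vertices {1, 2, 3, 4, 5} are pairwise adjacent, and any tree decomposition puts a clique entirely inside one bag — forcing width ≥ 4. Therefore the treewidth is 4.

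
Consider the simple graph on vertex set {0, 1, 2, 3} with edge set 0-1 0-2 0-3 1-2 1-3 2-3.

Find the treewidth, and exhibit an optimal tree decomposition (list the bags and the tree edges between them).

Treewidth 3.
Bags: B1 = {0, 1, 2, 3}
Tree: (single bag)

With just one bag of size 4, the width is 4 − 1 = 3, so tw(G) ≤ 3. Conversely, {0, 1, 2, 3} is a clique of size 4, and the vertices of any clique must share a bag in every tree decomposition; so some bag has ≥ 4 vertices and tw(G) ≥ 3. The upper and lower bounds meet at 3, so that is the treewidth.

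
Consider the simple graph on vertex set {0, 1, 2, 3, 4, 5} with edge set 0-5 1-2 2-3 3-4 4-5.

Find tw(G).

1

A width-1 tree decomposition is:
Bags: B1 = {1, 2}  B2 = {2, 3}  B3 = {3, 4}  B4 = {4, 5}  B5 = {0, 5}
Tree: B1–B2, B2–B3, B3–B4, B4–B5
Each bag holds 2 vertices, so the decomposition has width 1, which upper-bounds the treewidth. Any graph with an edge has treewidth ≥ 1, and G has the edge 1–2. The upper and lower bounds meet at 1, so that is the treewidth.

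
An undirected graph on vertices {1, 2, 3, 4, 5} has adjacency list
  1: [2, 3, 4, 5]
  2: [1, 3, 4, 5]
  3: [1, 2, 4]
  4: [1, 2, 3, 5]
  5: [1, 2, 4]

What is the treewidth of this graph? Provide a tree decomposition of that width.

Every bag has size at most 4, so the width is 4 − 1 = 3 and tw(G) ≤ 3. On the other hand G contains the 4-clique {1, 2, 3, 4}. A clique must lie in a single bag of any decomposition, so no decomposition can have width below 3. Therefore the treewidth is 3.

Treewidth 3.
Bags: B1 = {1, 2, 3, 4}  B2 = {1, 2, 4, 5}
Tree: B1–B2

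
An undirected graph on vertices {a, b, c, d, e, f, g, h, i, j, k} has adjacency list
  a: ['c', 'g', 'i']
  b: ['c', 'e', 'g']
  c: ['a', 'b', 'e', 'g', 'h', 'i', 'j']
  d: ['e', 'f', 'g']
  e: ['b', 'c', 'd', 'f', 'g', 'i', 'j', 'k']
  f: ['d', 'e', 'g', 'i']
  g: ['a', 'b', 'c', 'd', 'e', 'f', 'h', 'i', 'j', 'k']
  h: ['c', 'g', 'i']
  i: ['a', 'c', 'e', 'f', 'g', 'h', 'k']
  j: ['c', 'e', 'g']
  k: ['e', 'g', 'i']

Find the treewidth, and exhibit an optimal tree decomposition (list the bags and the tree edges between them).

Every bag has size at most 4, so the width is 4 − 1 = 3 and tw(G) ≤ 3. For the lower bound, the 4 vertices {d, e, f, g} are pairwise adjacent, and any tree decomposition puts a clique entirely inside one bag — forcing width ≥ 3. Combining the bounds, tw(G) = 3.

Treewidth 3.
One such decomposition:
Bags: B1 = {c, e, g, j}  B2 = {c, e, g, i}  B3 = {e, g, i, k}  B4 = {b, c, e, g}  B5 = {a, c, g, i}  B6 = {c, g, h, i}  B7 = {e, f, g, i}  B8 = {d, e, f, g}
Tree: B1–B2, B2–B3, B2–B4, B2–B5, B5–B6, B2–B7, B7–B8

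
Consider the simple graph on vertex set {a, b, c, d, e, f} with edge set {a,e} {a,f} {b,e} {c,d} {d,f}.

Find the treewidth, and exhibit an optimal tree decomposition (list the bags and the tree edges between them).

The largest bag has 2 vertices, giving width 1; this decomposition certifies tw(G) ≤ 1. Any graph with an edge has treewidth ≥ 1, and G has the edge b–e. Combining the bounds, tw(G) = 1.

Treewidth 1.
One optimal decomposition is:
Bags: B1 = {b, e}  B2 = {a, e}  B3 = {a, f}  B4 = {d, f}  B5 = {c, d}
Tree: B1–B2, B2–B3, B3–B4, B4–B5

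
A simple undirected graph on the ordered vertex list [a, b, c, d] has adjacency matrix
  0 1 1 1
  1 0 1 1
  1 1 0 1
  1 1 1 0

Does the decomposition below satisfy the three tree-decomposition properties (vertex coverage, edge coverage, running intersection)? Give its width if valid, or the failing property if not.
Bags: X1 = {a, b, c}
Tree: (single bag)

A tree decomposition must satisfy three properties: every vertex lies in some bag; for every edge, both endpoints lie together in some bag; and for every vertex, the bags containing it form a connected subtree. Here vertex d appears in no bag, so the decomposition is invalid.

No — vertex d appears in no bag.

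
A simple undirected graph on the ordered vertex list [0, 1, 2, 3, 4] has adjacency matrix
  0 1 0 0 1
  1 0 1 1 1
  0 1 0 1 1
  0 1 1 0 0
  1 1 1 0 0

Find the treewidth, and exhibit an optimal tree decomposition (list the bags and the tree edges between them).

Each bag holds 3 vertices, so the decomposition has width 2, which upper-bounds the treewidth. On the other hand G contains the 3-clique {0, 1, 4}. A clique must lie in a single bag of any decomposition, so no decomposition can have width below 2. Hence tw(G) = 2 exactly.

Treewidth 2.
One such decomposition:
Bags: B1 = {1, 2, 3}  B2 = {1, 2, 4}  B3 = {0, 1, 4}
Tree: B1–B2, B2–B3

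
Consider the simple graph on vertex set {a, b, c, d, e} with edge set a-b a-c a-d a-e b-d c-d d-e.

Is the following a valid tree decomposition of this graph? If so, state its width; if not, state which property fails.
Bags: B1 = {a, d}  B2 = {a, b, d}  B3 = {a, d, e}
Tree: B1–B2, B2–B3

A tree decomposition must satisfy three properties: every vertex lies in some bag; for every edge, both endpoints lie together in some bag; and for every vertex, the bags containing it form a connected subtree. Here vertex c appears in no bag, so the decomposition is invalid.

No — vertex c appears in no bag.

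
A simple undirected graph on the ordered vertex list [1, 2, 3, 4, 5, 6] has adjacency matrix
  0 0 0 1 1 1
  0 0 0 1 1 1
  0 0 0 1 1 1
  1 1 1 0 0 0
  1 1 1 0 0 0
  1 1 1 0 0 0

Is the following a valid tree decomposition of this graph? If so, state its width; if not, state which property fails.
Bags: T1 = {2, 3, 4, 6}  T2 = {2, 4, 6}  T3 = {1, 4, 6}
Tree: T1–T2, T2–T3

A tree decomposition must satisfy three properties: every vertex lies in some bag; for every edge, both endpoints lie together in some bag; and for every vertex, the bags containing it form a connected subtree. Here vertex 5 appears in no bag, so the decomposition is invalid.

No — vertex 5 appears in no bag.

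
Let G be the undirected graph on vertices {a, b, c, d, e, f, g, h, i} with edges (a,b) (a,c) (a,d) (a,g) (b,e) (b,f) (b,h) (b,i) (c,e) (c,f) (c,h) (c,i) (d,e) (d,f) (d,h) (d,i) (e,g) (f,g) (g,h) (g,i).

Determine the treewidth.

4

A width-4 tree decomposition is:
Bags: B1 = {a, b, c, d, g}  B2 = {b, c, d, g, h}  B3 = {b, c, d, g, i}  B4 = {b, c, d, f, g}  B5 = {b, c, d, e, g}
Tree: B1–B2, B2–B3, B3–B4, B4–B5
Each bag holds 5 vertices, so the decomposition has width 4, which upper-bounds the treewidth. For the lower bound: the 5 vertex sets {a,g}, {b,h}, {c,i}, {d}, {f} are disjoint, each induces a connected subgraph, and every pair is joined by at least one edge of G. Contracting each set to a single vertex therefore yields K_{5} as a minor, and since treewidth is minor-monotone, tw(G) ≥ tw(K_{5}) = 4. Hence tw(G) = 4 exactly.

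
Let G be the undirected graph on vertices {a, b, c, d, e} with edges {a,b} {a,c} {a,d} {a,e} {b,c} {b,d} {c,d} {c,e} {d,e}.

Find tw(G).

3

A width-3 tree decomposition is:
Bags: B1 = {a, b, c, d}  B2 = {a, c, d, e}
Tree: B1–B2
Every bag has size at most 4, so the width is 4 − 1 = 3 and tw(G) ≤ 3. On the other hand G contains the 4-clique {a, c, d, e}. A clique must lie in a single bag of any decomposition, so no decomposition can have width below 3. Combining the bounds, tw(G) = 3.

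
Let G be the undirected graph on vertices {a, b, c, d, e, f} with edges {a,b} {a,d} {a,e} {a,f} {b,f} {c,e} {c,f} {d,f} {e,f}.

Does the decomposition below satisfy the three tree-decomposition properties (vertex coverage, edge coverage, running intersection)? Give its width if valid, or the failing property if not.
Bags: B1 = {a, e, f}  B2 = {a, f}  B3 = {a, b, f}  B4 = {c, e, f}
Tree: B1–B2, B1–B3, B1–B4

No — vertex d appears in no bag.

A tree decomposition must satisfy three properties: every vertex lies in some bag; for every edge, both endpoints lie together in some bag; and for every vertex, the bags containing it form a connected subtree. Here vertex d appears in no bag, so the decomposition is invalid.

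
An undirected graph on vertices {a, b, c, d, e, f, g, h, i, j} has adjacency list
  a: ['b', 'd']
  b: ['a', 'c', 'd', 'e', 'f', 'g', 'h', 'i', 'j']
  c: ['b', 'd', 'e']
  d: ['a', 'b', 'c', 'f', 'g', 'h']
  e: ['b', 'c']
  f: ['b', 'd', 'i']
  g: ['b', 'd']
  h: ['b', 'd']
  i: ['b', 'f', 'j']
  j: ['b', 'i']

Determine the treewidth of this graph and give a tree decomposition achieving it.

Treewidth 2.
One optimal decomposition is:
Bags: B1 = {b, d, f}  B2 = {b, f, i}  B3 = {a, b, d}  B4 = {b, c, d}  B5 = {b, i, j}  B6 = {b, d, h}  B7 = {b, d, g}  B8 = {b, c, e}
Tree: B1–B2, B1–B3, B3–B4, B2–B5, B3–B6, B3–B7, B4–B8

Every bag has size at most 3, so the width is 3 − 1 = 2 and tw(G) ≤ 2. Conversely, {b, d, f} is a clique of size 3, and the vertices of any clique must share a bag in every tree decomposition; so some bag has ≥ 3 vertices and tw(G) ≥ 2. The upper and lower bounds meet at 2, so that is the treewidth.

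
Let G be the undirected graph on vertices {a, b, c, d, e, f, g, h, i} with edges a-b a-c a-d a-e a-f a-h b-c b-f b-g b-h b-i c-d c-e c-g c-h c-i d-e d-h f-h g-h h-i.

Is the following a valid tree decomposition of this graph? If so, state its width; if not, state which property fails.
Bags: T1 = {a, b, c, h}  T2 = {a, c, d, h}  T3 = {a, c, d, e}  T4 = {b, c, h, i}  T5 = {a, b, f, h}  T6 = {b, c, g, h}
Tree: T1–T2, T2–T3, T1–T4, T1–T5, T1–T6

Vertex coverage: the bags together contain {a, b, c, d, e, f, g, h, i}, the full vertex set. Edge coverage: each edge of G has both endpoints in at least one bag. Running intersection: for every vertex, the bags containing it form a connected subtree. All three properties hold, so this is a valid tree decomposition of width max|bag| − 1 = 3, and hence tw(G) ≤ 3.

Yes; width 3.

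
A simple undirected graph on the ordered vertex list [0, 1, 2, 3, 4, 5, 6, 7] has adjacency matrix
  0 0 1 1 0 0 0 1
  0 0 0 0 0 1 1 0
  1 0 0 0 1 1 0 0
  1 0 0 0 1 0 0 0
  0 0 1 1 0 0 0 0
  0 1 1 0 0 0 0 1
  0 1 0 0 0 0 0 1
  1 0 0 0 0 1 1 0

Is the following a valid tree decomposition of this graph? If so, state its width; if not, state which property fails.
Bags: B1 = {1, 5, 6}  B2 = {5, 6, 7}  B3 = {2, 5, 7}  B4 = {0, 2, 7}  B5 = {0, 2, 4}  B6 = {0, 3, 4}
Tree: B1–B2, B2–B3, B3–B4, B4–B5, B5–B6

Every vertex of G appears in some bag (union = {0, 1, 2, 3, 4, 5, 6, 7}); every edge is covered by a bag; and for each vertex v the set of bags containing v is connected in the bag tree. The decomposition is therefore valid. The largest bag has 3 vertices, so the width is 2.

Yes; width 2.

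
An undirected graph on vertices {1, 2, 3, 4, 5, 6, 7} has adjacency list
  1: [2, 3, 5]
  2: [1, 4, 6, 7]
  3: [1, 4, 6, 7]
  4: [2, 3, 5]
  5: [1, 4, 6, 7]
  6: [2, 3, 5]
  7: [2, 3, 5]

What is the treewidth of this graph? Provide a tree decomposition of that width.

Every bag has size at most 4, so the width is 4 − 1 = 3 and tw(G) ≤ 3. For the lower bound: the 4 vertex sets {1,3}, {2,4}, {5}, {7} are disjoint, each induces a connected subgraph, and every pair is joined by at least one edge of G. Contracting each set to a single vertex therefore yields K_{4} as a minor, and since treewidth is minor-monotone, tw(G) ≥ tw(K_{4}) = 3. Therefore the treewidth is 3.

Treewidth 3.
One optimal decomposition is:
Bags: B1 = {1, 2, 3, 5}  B2 = {2, 3, 4, 5}  B3 = {2, 3, 5, 7}  B4 = {2, 3, 5, 6}
Tree: B1–B2, B2–B3, B3–B4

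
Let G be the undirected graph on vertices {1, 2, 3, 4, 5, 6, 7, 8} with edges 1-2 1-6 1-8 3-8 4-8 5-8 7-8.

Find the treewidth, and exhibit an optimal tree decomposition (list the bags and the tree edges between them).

Treewidth 1.
One optimal decomposition is:
Bags: B1 = {1, 2}  B2 = {1, 8}  B3 = {1, 6}  B4 = {5, 8}  B5 = {7, 8}  B6 = {4, 8}  B7 = {3, 8}
Tree: B1–B2, B2–B3, B2–B4, B2–B5, B2–B6, B6–B7

Every bag has size at most 2, so the width is 2 − 1 = 1 and tw(G) ≤ 1. G has an edge, so its treewidth is at least 1. Therefore the treewidth is 1.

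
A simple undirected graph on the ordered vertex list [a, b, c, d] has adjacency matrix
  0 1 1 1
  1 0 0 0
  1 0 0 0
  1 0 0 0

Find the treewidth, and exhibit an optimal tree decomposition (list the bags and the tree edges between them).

Every bag has size at most 2, so the width is 2 − 1 = 1 and tw(G) ≤ 1. Since G has at least one edge (e.g. a–c), it is not an edgeless graph, so tw(G) ≥ 1. Therefore the treewidth is 1.

Treewidth 1.
Bags: B1 = {a, c}  B2 = {a, d}  B3 = {a, b}
Tree: B1–B2, B2–B3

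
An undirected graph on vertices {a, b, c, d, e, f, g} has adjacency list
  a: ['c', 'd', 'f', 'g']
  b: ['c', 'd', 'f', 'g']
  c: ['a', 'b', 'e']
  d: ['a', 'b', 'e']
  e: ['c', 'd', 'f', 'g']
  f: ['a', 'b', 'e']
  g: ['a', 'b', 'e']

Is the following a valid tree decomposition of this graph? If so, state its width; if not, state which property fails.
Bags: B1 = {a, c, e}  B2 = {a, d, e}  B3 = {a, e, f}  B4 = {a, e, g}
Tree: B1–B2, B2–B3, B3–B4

A tree decomposition must satisfy three properties: every vertex lies in some bag; for every edge, both endpoints lie together in some bag; and for every vertex, the bags containing it form a connected subtree. Here vertex b appears in no bag, so the decomposition is invalid.

No — vertex b appears in no bag.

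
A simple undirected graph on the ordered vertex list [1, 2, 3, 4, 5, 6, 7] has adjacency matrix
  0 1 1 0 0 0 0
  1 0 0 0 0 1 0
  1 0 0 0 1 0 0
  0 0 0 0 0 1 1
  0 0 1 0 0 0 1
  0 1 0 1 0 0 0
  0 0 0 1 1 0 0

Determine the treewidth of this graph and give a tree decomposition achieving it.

Treewidth 2.
Bags: B1 = {4, 6, 7}  B2 = {5, 6, 7}  B3 = {3, 5, 6}  B4 = {1, 3, 6}  B5 = {1, 2, 6}
Tree: B1–B2, B2–B3, B3–B4, B4–B5

Each bag holds 3 vertices, so the decomposition has width 2, which upper-bounds the treewidth. For the lower bound, G contains the cycle 6–4–7–5–3–1–2–6, so G is not a forest; only forests have treewidth ≤ 1, hence tw(G) ≥ 2. Combining the bounds, tw(G) = 2.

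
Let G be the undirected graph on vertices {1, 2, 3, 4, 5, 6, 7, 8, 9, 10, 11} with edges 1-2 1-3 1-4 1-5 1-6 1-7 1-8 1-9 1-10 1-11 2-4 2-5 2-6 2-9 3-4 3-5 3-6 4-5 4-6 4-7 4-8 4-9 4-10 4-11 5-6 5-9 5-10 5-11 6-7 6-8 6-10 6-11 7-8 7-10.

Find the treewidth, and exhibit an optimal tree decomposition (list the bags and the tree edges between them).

Every bag has size at most 5, so the width is 5 − 1 = 4 and tw(G) ≤ 4. On the other hand G contains the 5-clique {1, 2, 4, 5, 9}. A clique must lie in a single bag of any decomposition, so no decomposition can have width below 4. The upper and lower bounds meet at 4, so that is the treewidth.

Treewidth 4.
Bags: B1 = {1, 4, 5, 6, 10}  B2 = {1, 3, 4, 5, 6}  B3 = {1, 4, 5, 6, 11}  B4 = {1, 2, 4, 5, 6}  B5 = {1, 4, 6, 7, 10}  B6 = {1, 2, 4, 5, 9}  B7 = {1, 4, 6, 7, 8}
Tree: B1–B2, B1–B3, B1–B4, B1–B5, B4–B6, B5–B7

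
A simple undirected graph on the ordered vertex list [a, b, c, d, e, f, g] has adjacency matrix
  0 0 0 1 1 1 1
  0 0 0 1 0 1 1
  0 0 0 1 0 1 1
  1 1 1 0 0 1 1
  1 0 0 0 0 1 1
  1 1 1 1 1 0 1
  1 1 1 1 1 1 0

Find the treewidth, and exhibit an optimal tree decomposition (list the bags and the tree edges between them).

Treewidth 3.
Bags: B1 = {c, d, f, g}  B2 = {b, d, f, g}  B3 = {a, d, f, g}  B4 = {a, e, f, g}
Tree: B1–B2, B2–B3, B3–B4

Each bag holds 4 vertices, so the decomposition has width 3, which upper-bounds the treewidth. Conversely, {c, d, f, g} is a clique of size 4, and the vertices of any clique must share a bag in every tree decomposition; so some bag has ≥ 4 vertices and tw(G) ≥ 3. Therefore the treewidth is 3.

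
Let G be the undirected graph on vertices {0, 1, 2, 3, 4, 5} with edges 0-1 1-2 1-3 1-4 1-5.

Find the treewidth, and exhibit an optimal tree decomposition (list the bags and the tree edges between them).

Treewidth 1.
One optimal decomposition is:
Bags: B1 = {1, 3}  B2 = {1, 2}  B3 = {1, 5}  B4 = {0, 1}  B5 = {1, 4}
Tree: B1–B2, B1–B3, B2–B4, B3–B5

Every bag has size at most 2, so the width is 2 − 1 = 1 and tw(G) ≤ 1. G has an edge, so its treewidth is at least 1. The upper and lower bounds meet at 1, so that is the treewidth.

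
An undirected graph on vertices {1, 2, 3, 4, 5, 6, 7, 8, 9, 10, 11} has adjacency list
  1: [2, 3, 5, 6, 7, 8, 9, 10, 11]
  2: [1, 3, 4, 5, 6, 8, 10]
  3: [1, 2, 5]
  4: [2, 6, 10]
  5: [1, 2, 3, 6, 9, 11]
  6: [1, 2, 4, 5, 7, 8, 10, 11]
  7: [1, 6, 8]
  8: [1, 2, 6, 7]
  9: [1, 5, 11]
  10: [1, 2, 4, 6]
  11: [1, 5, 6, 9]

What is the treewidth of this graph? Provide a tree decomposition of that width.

The largest bag has 4 vertices, giving width 3; this decomposition certifies tw(G) ≤ 3. For the lower bound, the 4 vertices {1, 5, 9, 11} are pairwise adjacent, and any tree decomposition puts a clique entirely inside one bag — forcing width ≥ 3. The upper and lower bounds meet at 3, so that is the treewidth.

Treewidth 3.
One such decomposition:
Bags: B1 = {1, 2, 6, 10}  B2 = {1, 2, 5, 6}  B3 = {2, 4, 6, 10}  B4 = {1, 5, 6, 11}  B5 = {1, 5, 9, 11}  B6 = {1, 2, 6, 8}  B7 = {1, 2, 3, 5}  B8 = {1, 6, 7, 8}
Tree: B1–B2, B1–B3, B2–B4, B4–B5, B1–B6, B2–B7, B6–B8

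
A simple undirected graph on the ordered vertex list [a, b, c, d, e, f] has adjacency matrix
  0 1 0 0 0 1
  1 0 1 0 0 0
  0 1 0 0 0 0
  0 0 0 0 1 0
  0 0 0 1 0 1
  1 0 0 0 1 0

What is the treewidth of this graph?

A width-1 tree decomposition is:
Bags: B1 = {d, e}  B2 = {e, f}  B3 = {a, f}  B4 = {a, b}  B5 = {b, c}
Tree: B1–B2, B2–B3, B3–B4, B4–B5
The largest bag has 2 vertices, giving width 1; this decomposition certifies tw(G) ≤ 1. Any graph with an edge has treewidth ≥ 1, and G has the edge d–e. Hence tw(G) = 1 exactly.

1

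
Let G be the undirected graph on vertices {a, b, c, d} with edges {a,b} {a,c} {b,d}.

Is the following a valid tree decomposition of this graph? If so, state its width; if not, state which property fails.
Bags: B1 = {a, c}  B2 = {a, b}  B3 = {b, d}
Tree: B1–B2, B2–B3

Checking the three conditions: (i) the bags cover all of {a, b, c, d}; (ii) for each edge, some bag contains both endpoints; (iii) the bags containing any fixed vertex form a subtree. All hold, so the decomposition is valid with width 2 − 1 = 1.

Yes; width 1.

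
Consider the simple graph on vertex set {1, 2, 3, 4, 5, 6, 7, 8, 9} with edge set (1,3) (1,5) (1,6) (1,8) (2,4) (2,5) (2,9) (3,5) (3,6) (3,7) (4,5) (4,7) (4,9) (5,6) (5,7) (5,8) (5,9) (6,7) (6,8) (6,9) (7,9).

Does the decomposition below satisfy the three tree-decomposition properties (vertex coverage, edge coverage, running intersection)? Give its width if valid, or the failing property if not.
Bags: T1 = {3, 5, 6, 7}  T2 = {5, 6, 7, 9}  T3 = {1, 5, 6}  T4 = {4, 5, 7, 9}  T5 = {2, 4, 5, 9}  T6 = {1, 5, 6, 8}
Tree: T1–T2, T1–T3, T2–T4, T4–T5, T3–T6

No — edge (3,1) lies in no bag.

A tree decomposition must satisfy three properties: every vertex lies in some bag; for every edge, both endpoints lie together in some bag; and for every vertex, the bags containing it form a connected subtree. Here edge (3,1) lies in no bag, so the decomposition is invalid.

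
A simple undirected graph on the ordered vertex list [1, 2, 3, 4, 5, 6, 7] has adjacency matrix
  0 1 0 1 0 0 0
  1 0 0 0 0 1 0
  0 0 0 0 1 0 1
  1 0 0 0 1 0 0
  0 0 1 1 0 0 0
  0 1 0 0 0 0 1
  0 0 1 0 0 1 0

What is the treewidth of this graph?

2

A width-2 tree decomposition is:
Bags: B1 = {2, 6, 7}  B2 = {2, 3, 7}  B3 = {2, 3, 5}  B4 = {2, 4, 5}  B5 = {1, 2, 4}
Tree: B1–B2, B2–B3, B3–B4, B4–B5
The largest bag has 3 vertices, giving width 2; this decomposition certifies tw(G) ≤ 2. The edges 2–6–7–3–5–4–1–2 form a cycle, so G is not a tree and its treewidth is at least 2. Hence tw(G) = 2 exactly.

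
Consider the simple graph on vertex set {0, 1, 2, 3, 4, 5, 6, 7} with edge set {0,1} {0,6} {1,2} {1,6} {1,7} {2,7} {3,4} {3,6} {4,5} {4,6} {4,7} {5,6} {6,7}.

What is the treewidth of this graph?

A width-2 tree decomposition is:
Bags: B1 = {1, 6, 7}  B2 = {4, 6, 7}  B3 = {1, 2, 7}  B4 = {0, 1, 6}  B5 = {3, 4, 6}  B6 = {4, 5, 6}
Tree: B1–B2, B1–B3, B1–B4, B2–B5, B2–B6
Each bag holds 3 vertices, so the decomposition has width 2, which upper-bounds the treewidth. Conversely, {1, 2, 7} is a clique of size 3, and the vertices of any clique must share a bag in every tree decomposition; so some bag has ≥ 3 vertices and tw(G) ≥ 2. Combining the bounds, tw(G) = 2.

2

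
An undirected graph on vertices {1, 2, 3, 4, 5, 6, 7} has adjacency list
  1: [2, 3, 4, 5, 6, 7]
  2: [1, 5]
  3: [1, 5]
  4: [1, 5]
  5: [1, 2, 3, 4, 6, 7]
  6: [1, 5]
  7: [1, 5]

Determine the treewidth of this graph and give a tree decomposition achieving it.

The largest bag has 3 vertices, giving width 2; this decomposition certifies tw(G) ≤ 2. Conversely, {1, 2, 5} is a clique of size 3, and the vertices of any clique must share a bag in every tree decomposition; so some bag has ≥ 3 vertices and tw(G) ≥ 2. The upper and lower bounds meet at 2, so that is the treewidth.

Treewidth 2.
One such decomposition:
Bags: B1 = {1, 5, 6}  B2 = {1, 2, 5}  B3 = {1, 4, 5}  B4 = {1, 3, 5}  B5 = {1, 5, 7}
Tree: B1–B2, B1–B3, B3–B4, B2–B5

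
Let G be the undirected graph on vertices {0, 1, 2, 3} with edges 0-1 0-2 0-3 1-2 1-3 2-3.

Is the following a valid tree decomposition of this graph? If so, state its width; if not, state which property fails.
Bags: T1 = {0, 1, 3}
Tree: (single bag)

No — vertex 2 appears in no bag.

A tree decomposition must satisfy three properties: every vertex lies in some bag; for every edge, both endpoints lie together in some bag; and for every vertex, the bags containing it form a connected subtree. Here vertex 2 appears in no bag, so the decomposition is invalid.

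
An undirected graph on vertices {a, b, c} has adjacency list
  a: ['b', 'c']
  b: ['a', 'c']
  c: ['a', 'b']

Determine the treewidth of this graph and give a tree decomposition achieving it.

Treewidth 2.
One such decomposition:
Bags: B1 = {a, b, c}
Tree: (single bag)

With just one bag of size 3, the width is 3 − 1 = 2, so tw(G) ≤ 2. Conversely, {a, b, c} is a clique of size 3, and the vertices of any clique must share a bag in every tree decomposition; so some bag has ≥ 3 vertices and tw(G) ≥ 2. The upper and lower bounds meet at 2, so that is the treewidth.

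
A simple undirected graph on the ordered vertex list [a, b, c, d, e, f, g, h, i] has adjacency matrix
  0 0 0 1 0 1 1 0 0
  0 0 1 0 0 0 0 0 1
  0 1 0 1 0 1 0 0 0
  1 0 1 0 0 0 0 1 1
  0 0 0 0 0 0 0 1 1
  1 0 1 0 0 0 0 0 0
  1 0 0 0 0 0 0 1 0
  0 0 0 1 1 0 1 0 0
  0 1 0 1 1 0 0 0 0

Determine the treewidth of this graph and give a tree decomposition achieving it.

Every bag has size at most 4, so the width is 4 − 1 = 3 and tw(G) ≤ 3. For the lower bound: the 4 vertex sets {a,f,g}, {h}, {d}, {b,c,e,i} are disjoint, each induces a connected subgraph, and every pair is joined by at least one edge of G. Contracting each set to a single vertex therefore yields K_{4} as a minor, and since treewidth is minor-monotone, tw(G) ≥ tw(K_{4}) = 3. Therefore the treewidth is 3.

Treewidth 3.
Bags: B1 = {a, f, g, h}  B2 = {a, d, f, h}  B3 = {c, d, f, h}  B4 = {c, d, e, h}  B5 = {c, d, e, i}  B6 = {b, c, e, i}
Tree: B1–B2, B2–B3, B3–B4, B4–B5, B5–B6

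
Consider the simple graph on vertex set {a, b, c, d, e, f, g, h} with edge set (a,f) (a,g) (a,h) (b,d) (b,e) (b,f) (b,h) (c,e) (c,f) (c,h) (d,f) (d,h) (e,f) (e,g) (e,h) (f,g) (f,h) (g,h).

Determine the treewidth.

3

A width-3 tree decomposition is:
Bags: B1 = {e, f, g, h}  B2 = {b, e, f, h}  B3 = {b, d, f, h}  B4 = {c, e, f, h}  B5 = {a, f, g, h}
Tree: B1–B2, B2–B3, B2–B4, B1–B5
Each bag holds 4 vertices, so the decomposition has width 3, which upper-bounds the treewidth. Conversely, {b, d, f, h} is a clique of size 4, and the vertices of any clique must share a bag in every tree decomposition; so some bag has ≥ 4 vertices and tw(G) ≥ 3. Hence tw(G) = 3 exactly.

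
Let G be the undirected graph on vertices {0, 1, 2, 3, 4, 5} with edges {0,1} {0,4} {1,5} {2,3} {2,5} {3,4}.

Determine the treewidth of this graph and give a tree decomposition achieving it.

Each bag holds 3 vertices, so the decomposition has width 2, which upper-bounds the treewidth. The edges 1–0–4–3–2–5–1 form a cycle, so G is not a tree and its treewidth is at least 2. Hence tw(G) = 2 exactly.

Treewidth 2.
One optimal decomposition is:
Bags: B1 = {0, 1, 4}  B2 = {1, 3, 4}  B3 = {1, 2, 3}  B4 = {1, 2, 5}
Tree: B1–B2, B2–B3, B3–B4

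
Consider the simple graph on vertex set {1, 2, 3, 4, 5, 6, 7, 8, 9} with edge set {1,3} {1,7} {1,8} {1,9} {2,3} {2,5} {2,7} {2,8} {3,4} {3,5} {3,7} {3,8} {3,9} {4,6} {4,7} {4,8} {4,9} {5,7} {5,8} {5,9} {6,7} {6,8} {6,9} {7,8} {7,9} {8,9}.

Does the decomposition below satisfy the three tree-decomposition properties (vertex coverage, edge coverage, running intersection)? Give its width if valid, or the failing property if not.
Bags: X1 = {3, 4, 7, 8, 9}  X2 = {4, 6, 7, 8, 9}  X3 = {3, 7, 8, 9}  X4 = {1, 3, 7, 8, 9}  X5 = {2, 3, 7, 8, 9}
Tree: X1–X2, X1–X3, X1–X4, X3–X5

A tree decomposition must satisfy three properties: every vertex lies in some bag; for every edge, both endpoints lie together in some bag; and for every vertex, the bags containing it form a connected subtree. Here vertex 5 appears in no bag, so the decomposition is invalid.

No — vertex 5 appears in no bag.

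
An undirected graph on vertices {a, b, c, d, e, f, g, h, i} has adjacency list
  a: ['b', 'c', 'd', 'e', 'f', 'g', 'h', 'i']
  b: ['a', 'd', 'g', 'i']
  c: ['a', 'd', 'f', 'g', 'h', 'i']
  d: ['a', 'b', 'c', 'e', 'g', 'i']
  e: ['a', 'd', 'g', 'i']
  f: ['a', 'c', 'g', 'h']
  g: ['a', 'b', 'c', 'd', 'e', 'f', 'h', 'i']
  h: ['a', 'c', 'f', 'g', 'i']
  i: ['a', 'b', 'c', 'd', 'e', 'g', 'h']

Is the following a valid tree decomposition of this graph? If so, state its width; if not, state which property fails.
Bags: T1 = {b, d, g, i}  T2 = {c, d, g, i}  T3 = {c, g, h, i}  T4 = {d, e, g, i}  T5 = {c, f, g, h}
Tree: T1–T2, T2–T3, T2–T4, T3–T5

A tree decomposition must satisfy three properties: every vertex lies in some bag; for every edge, both endpoints lie together in some bag; and for every vertex, the bags containing it form a connected subtree. Here vertex a appears in no bag, so the decomposition is invalid.

No — vertex a appears in no bag.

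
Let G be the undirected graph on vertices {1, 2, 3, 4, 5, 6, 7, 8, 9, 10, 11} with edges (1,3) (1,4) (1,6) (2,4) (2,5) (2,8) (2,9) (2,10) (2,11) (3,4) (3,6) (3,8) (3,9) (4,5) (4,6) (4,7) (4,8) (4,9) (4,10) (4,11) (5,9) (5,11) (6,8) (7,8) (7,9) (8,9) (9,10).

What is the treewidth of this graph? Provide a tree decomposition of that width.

Treewidth 3.
Bags: B1 = {2, 4, 8, 9}  B2 = {3, 4, 8, 9}  B3 = {4, 7, 8, 9}  B4 = {3, 4, 6, 8}  B5 = {1, 3, 4, 6}  B6 = {2, 4, 5, 9}  B7 = {2, 4, 5, 11}  B8 = {2, 4, 9, 10}
Tree: B1–B2, B1–B3, B2–B4, B4–B5, B1–B6, B6–B7, B1–B8

The largest bag has 4 vertices, giving width 3; this decomposition certifies tw(G) ≤ 3. For the lower bound, the 4 vertices {1, 3, 4, 6} are pairwise adjacent, and any tree decomposition puts a clique entirely inside one bag — forcing width ≥ 3. Combining the bounds, tw(G) = 3.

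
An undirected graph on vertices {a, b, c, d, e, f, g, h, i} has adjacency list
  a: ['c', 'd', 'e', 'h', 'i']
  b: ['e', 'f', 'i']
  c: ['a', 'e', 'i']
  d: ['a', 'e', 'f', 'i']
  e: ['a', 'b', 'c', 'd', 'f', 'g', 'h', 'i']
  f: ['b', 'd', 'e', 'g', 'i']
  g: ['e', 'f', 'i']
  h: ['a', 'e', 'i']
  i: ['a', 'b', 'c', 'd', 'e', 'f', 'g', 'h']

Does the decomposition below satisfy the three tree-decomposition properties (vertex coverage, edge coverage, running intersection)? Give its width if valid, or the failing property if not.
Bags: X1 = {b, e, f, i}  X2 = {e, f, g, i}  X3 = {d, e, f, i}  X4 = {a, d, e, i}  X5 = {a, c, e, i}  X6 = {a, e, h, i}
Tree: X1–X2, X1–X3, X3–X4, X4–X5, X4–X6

Yes; width 3.

Checking the three conditions: (i) the bags cover all of {a, b, c, d, e, f, g, h, i}; (ii) for each edge, some bag contains both endpoints; (iii) the bags containing any fixed vertex form a subtree. All hold, so the decomposition is valid with width 4 − 1 = 3.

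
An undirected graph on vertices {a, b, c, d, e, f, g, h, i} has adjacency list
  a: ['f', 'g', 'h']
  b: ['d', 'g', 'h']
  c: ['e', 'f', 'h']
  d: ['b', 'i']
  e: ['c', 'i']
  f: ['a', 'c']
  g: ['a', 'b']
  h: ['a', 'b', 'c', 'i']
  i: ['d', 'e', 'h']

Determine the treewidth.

A width-3 tree decomposition is:
Bags: B1 = {a, b, d, g}  B2 = {a, b, d, h}  B3 = {a, d, h, i}  B4 = {a, f, h, i}  B5 = {c, f, h, i}  B6 = {c, e, f, i}
Tree: B1–B2, B2–B3, B3–B4, B4–B5, B5–B6
Every bag has size at most 4, so the width is 4 − 1 = 3 and tw(G) ≤ 3. For the lower bound: the 4 vertex sets {b,d,g}, {a}, {h}, {c,e,f,i} are disjoint, each induces a connected subgraph, and every pair is joined by at least one edge of G. Contracting each set to a single vertex therefore yields K_{4} as a minor, and since treewidth is minor-monotone, tw(G) ≥ tw(K_{4}) = 3. Combining the bounds, tw(G) = 3.

3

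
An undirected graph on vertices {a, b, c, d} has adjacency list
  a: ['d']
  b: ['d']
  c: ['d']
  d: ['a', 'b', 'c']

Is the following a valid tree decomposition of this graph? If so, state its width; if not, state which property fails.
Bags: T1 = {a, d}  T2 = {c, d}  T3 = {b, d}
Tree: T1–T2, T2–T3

Yes; width 1.

Checking the three conditions: (i) the bags cover all of {a, b, c, d}; (ii) for each edge, some bag contains both endpoints; (iii) the bags containing any fixed vertex form a subtree. All hold, so the decomposition is valid with width 2 − 1 = 1.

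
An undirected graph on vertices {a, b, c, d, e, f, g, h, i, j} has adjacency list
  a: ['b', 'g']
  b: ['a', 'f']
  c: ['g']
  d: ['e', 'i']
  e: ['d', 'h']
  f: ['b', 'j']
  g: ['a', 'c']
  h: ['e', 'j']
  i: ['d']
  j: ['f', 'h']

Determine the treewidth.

1

A width-1 tree decomposition is:
Bags: B1 = {d, i}  B2 = {d, e}  B3 = {e, h}  B4 = {h, j}  B5 = {f, j}  B6 = {b, f}  B7 = {a, b}  B8 = {a, g}  B9 = {c, g}
Tree: B1–B2, B2–B3, B3–B4, B4–B5, B5–B6, B6–B7, B7–B8, B8–B9
Every bag has size at most 2, so the width is 2 − 1 = 1 and tw(G) ≤ 1. Since G has at least one edge (e.g. i–d), it is not an edgeless graph, so tw(G) ≥ 1. The upper and lower bounds meet at 1, so that is the treewidth.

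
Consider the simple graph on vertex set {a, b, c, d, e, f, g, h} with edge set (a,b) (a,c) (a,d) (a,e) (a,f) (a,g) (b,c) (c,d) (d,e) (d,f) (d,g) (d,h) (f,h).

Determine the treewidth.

A width-2 tree decomposition is:
Bags: B1 = {a, c, d}  B2 = {a, b, c}  B3 = {a, d, e}  B4 = {a, d, f}  B5 = {d, f, h}  B6 = {a, d, g}
Tree: B1–B2, B1–B3, B1–B4, B4–B5, B4–B6
Every bag has size at most 3, so the width is 3 − 1 = 2 and tw(G) ≤ 2. For the lower bound, the 3 vertices {d, f, h} are pairwise adjacent, and any tree decomposition puts a clique entirely inside one bag — forcing width ≥ 2. Combining the bounds, tw(G) = 2.

2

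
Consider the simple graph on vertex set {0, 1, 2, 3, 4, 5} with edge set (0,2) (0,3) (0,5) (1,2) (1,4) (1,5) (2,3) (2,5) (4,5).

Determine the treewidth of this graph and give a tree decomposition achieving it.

Treewidth 2.
Bags: B1 = {1, 4, 5}  B2 = {1, 2, 5}  B3 = {0, 2, 5}  B4 = {0, 2, 3}
Tree: B1–B2, B2–B3, B3–B4

The largest bag has 3 vertices, giving width 2; this decomposition certifies tw(G) ≤ 2. On the other hand G contains the 3-clique {0, 2, 3}. A clique must lie in a single bag of any decomposition, so no decomposition can have width below 2. The upper and lower bounds meet at 2, so that is the treewidth.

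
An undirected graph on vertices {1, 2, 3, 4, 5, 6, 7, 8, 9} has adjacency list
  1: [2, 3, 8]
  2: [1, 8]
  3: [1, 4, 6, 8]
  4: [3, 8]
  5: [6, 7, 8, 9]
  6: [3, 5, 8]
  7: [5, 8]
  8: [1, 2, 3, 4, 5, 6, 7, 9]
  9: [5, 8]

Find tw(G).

A width-2 tree decomposition is:
Bags: B1 = {3, 6, 8}  B2 = {1, 3, 8}  B3 = {5, 6, 8}  B4 = {3, 4, 8}  B5 = {5, 7, 8}  B6 = {5, 8, 9}  B7 = {1, 2, 8}
Tree: B1–B2, B1–B3, B1–B4, B3–B5, B5–B6, B2–B7
Every bag has size at most 3, so the width is 3 − 1 = 2 and tw(G) ≤ 2. For the lower bound, the 3 vertices {1, 2, 8} are pairwise adjacent, and any tree decomposition puts a clique entirely inside one bag — forcing width ≥ 2. Therefore the treewidth is 2.

2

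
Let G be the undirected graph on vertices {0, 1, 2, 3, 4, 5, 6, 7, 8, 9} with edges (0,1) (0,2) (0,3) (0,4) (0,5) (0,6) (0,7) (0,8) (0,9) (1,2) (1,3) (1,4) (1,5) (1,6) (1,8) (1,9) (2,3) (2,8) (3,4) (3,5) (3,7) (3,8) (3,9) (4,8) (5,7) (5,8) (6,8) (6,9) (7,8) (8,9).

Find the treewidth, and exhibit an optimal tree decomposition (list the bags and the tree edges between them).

Treewidth 4.
One optimal decomposition is:
Bags: B1 = {0, 1, 3, 5, 8}  B2 = {0, 3, 5, 7, 8}  B3 = {0, 1, 2, 3, 8}  B4 = {0, 1, 3, 4, 8}  B5 = {0, 1, 3, 8, 9}  B6 = {0, 1, 6, 8, 9}
Tree: B1–B2, B1–B3, B1–B4, B4–B5, B5–B6

The largest bag has 5 vertices, giving width 4; this decomposition certifies tw(G) ≤ 4. For the lower bound, the 5 vertices {0, 1, 3, 8, 9} are pairwise adjacent, and any tree decomposition puts a clique entirely inside one bag — forcing width ≥ 4. The upper and lower bounds meet at 4, so that is the treewidth.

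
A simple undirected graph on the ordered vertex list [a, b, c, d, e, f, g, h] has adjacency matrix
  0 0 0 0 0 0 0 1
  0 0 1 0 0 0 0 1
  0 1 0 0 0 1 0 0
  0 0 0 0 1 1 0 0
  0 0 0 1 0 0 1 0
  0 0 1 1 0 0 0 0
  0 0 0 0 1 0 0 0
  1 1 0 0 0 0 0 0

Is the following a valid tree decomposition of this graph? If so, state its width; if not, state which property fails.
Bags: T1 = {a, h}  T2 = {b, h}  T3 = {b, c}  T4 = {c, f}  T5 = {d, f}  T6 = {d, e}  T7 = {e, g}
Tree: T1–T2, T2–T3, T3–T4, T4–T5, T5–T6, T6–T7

Vertex coverage: the bags together contain {a, b, c, d, e, f, g, h}, the full vertex set. Edge coverage: each edge of G has both endpoints in at least one bag. Running intersection: for every vertex, the bags containing it form a connected subtree. All three properties hold, so this is a valid tree decomposition of width max|bag| − 1 = 1, and hence tw(G) ≤ 1.

Yes; width 1.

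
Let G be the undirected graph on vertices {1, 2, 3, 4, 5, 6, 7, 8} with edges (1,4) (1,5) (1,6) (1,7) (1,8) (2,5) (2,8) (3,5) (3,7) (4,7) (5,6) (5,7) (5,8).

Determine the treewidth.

2

A width-2 tree decomposition is:
Bags: B1 = {1, 5, 7}  B2 = {1, 5, 6}  B3 = {1, 4, 7}  B4 = {3, 5, 7}  B5 = {1, 5, 8}  B6 = {2, 5, 8}
Tree: B1–B2, B1–B3, B1–B4, B1–B5, B5–B6
Every bag has size at most 3, so the width is 3 − 1 = 2 and tw(G) ≤ 2. Conversely, {1, 4, 7} is a clique of size 3, and the vertices of any clique must share a bag in every tree decomposition; so some bag has ≥ 3 vertices and tw(G) ≥ 2. Combining the bounds, tw(G) = 2.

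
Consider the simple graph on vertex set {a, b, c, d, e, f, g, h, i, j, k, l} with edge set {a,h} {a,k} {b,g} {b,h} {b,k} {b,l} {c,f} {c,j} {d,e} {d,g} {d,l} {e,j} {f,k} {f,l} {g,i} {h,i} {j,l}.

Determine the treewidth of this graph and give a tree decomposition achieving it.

Treewidth 3.
Bags: B1 = {a, g, h, i}  B2 = {a, b, g, h}  B3 = {a, b, g, k}  B4 = {b, d, g, k}  B5 = {b, d, k, l}  B6 = {d, f, k, l}  B7 = {d, e, f, l}  B8 = {e, f, j, l}  B9 = {c, e, f, j}
Tree: B1–B2, B2–B3, B3–B4, B4–B5, B5–B6, B6–B7, B7–B8, B8–B9

The largest bag has 4 vertices, giving width 3; this decomposition certifies tw(G) ≤ 3. For the lower bound: the 4 vertex sets {a,h,i}, {g}, {b}, {d,f,k,l} are disjoint, each induces a connected subgraph, and every pair is joined by at least one edge of G. Contracting each set to a single vertex therefore yields K_{4} as a minor, and since treewidth is minor-monotone, tw(G) ≥ tw(K_{4}) = 3. The upper and lower bounds meet at 3, so that is the treewidth.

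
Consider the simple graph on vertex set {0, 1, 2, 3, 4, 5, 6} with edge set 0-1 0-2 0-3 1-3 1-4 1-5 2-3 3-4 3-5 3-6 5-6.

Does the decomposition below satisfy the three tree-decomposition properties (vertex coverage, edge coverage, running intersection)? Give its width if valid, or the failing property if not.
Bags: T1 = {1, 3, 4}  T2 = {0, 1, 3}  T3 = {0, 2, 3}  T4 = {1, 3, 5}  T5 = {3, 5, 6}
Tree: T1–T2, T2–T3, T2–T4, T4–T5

Checking the three conditions: (i) the bags cover all of {0, 1, 2, 3, 4, 5, 6}; (ii) for each edge, some bag contains both endpoints; (iii) the bags containing any fixed vertex form a subtree. All hold, so the decomposition is valid with width 3 − 1 = 2.

Yes; width 2.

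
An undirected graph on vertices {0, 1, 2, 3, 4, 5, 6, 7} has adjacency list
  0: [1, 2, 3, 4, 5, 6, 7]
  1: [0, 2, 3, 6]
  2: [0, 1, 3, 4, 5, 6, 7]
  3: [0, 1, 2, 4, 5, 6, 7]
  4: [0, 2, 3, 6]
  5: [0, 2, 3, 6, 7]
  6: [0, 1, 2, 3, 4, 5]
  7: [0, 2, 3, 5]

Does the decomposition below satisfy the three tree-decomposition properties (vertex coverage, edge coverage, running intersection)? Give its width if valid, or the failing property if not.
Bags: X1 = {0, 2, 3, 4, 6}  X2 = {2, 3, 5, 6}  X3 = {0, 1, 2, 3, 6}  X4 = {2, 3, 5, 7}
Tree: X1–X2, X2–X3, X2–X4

No — edge (0,5) lies in no bag.

A tree decomposition must satisfy three properties: every vertex lies in some bag; for every edge, both endpoints lie together in some bag; and for every vertex, the bags containing it form a connected subtree. Here edge (0,5) lies in no bag, so the decomposition is invalid.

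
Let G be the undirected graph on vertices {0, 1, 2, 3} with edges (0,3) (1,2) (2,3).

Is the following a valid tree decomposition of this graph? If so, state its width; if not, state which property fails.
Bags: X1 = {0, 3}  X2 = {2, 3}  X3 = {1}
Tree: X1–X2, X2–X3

No — edge (2,1) lies in no bag.

A tree decomposition must satisfy three properties: every vertex lies in some bag; for every edge, both endpoints lie together in some bag; and for every vertex, the bags containing it form a connected subtree. Here edge (2,1) lies in no bag, so the decomposition is invalid.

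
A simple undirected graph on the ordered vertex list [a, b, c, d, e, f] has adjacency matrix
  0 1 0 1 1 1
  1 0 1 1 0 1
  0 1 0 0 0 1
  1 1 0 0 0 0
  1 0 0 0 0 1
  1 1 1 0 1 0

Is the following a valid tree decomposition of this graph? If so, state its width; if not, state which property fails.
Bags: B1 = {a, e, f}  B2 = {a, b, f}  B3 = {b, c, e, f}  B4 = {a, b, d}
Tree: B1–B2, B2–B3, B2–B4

No — bags containing vertex e are not connected in the tree.

A tree decomposition must satisfy three properties: every vertex lies in some bag; for every edge, both endpoints lie together in some bag; and for every vertex, the bags containing it form a connected subtree. Here bags containing vertex e are not connected in the tree, so the decomposition is invalid.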